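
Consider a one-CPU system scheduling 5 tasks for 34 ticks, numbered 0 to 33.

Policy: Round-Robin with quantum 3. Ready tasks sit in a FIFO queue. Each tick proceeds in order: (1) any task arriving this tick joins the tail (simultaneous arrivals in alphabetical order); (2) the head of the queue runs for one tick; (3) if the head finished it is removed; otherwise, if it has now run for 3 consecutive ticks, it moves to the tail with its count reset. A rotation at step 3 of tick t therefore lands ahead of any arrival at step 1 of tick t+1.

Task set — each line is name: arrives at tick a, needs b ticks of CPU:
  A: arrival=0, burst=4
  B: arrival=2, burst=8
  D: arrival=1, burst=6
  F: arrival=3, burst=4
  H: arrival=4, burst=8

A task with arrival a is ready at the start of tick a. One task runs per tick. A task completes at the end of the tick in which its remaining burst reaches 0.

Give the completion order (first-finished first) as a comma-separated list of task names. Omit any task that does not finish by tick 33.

completion order = A, D, F, B, H

t=0: queue=[A] q_used=0 → run A
t=1: queue=[A,D] q_used=1 → run A
t=2: queue=[A,D,B] q_used=2 → run A
t=3: queue=[D,B,A,F] q_used=0 → run D
t=4: queue=[D,B,A,F,H] q_used=1 → run D
t=5: queue=[D,B,A,F,H] q_used=2 → run D
t=6: queue=[B,A,F,H,D] q_used=0 → run B
t=7: queue=[B,A,F,H,D] q_used=1 → run B
t=8: queue=[B,A,F,H,D] q_used=2 → run B
t=9: queue=[A,F,H,D,B] q_used=0 → run A
t=10: queue=[F,H,D,B] q_used=0 → run F
t=11: queue=[F,H,D,B] q_used=1 → run F
t=12: queue=[F,H,D,B] q_used=2 → run F
t=13: queue=[H,D,B,F] q_used=0 → run H
t=14: queue=[H,D,B,F] q_used=1 → run H
t=15: queue=[H,D,B,F] q_used=2 → run H
t=16: queue=[D,B,F,H] q_used=0 → run D
t=17: queue=[D,B,F,H] q_used=1 → run D
t=18: queue=[D,B,F,H] q_used=2 → run D
t=19: queue=[B,F,H] q_used=0 → run B
t=20: queue=[B,F,H] q_used=1 → run B
t=21: queue=[B,F,H] q_used=2 → run B
t=22: queue=[F,H,B] q_used=0 → run F
t=23: queue=[H,B] q_used=0 → run H
t=24: queue=[H,B] q_used=1 → run H
t=25: queue=[H,B] q_used=2 → run H
t=26: queue=[B,H] q_used=0 → run B
t=27: queue=[B,H] q_used=1 → run B
t=28: queue=[H] q_used=0 → run H
t=29: queue=[H] q_used=1 → run H
t=30: (idle)
t=31: (idle)
t=32: (idle)
t=33: (idle)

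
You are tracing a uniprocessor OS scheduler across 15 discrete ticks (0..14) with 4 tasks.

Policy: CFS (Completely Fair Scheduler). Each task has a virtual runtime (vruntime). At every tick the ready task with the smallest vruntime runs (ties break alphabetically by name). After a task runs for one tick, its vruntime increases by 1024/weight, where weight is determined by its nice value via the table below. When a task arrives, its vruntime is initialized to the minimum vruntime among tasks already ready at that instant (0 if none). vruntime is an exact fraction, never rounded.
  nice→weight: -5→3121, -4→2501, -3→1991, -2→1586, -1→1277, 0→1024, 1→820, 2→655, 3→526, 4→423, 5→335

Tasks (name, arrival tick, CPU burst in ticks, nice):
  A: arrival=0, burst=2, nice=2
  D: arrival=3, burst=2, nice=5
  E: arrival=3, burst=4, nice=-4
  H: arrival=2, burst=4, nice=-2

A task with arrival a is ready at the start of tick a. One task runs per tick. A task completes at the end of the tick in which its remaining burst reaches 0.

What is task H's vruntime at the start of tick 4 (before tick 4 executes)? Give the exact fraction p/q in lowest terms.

vruntime(H, start of tick 4) = 512/793

t=0: vr[A=0] → run A
t=1: vr[A=1024/655] → run A
t=2: vr[H=0] → run H
t=3: vr[D=512/793 E=512/793 H=512/793] → run D
t=4: vr[D=983552/265655 E=512/793 H=512/793] → run E
t=5: vr[D=983552/265655 E=34304/32513 H=512/793] → run H
t=6: vr[D=983552/265655 E=34304/32513 H=1024/793] → run E
t=7: vr[D=983552/265655 E=47616/32513 H=1024/793] → run H
t=8: vr[D=983552/265655 E=47616/32513 H=1536/793] → run E
t=9: vr[D=983552/265655 E=60928/32513 H=1536/793] → run E
t=10: vr[D=983552/265655 H=1536/793] → run H
t=11: vr[D=983552/265655] → run D
t=12: (idle)
t=13: (idle)
t=14: (idle)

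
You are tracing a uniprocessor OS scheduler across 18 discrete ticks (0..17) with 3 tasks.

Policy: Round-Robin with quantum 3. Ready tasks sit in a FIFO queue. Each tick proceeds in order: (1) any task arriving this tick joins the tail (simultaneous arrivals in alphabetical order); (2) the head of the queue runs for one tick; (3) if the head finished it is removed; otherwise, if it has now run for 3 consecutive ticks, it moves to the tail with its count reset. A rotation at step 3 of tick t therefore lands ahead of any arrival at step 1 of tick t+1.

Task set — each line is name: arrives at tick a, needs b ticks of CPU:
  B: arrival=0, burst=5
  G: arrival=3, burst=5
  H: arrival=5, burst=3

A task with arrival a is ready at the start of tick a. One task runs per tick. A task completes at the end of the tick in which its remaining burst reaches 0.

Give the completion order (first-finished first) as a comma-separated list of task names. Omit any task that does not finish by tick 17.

t=0: queue=[B] q_used=0 → run B
t=1: queue=[B] q_used=1 → run B
t=2: queue=[B] q_used=2 → run B
t=3: queue=[B,G] q_used=0 → run B
t=4: queue=[B,G] q_used=1 → run B
t=5: queue=[G,H] q_used=0 → run G
t=6: queue=[G,H] q_used=1 → run G
t=7: queue=[G,H] q_used=2 → run G
t=8: queue=[H,G] q_used=0 → run H
t=9: queue=[H,G] q_used=1 → run H
t=10: queue=[H,G] q_used=2 → run H
t=11: queue=[G] q_used=0 → run G
t=12: queue=[G] q_used=1 → run G
t=13: (idle)
t=14: (idle)
t=15: (idle)
t=16: (idle)
t=17: (idle)

completion order = B, H, G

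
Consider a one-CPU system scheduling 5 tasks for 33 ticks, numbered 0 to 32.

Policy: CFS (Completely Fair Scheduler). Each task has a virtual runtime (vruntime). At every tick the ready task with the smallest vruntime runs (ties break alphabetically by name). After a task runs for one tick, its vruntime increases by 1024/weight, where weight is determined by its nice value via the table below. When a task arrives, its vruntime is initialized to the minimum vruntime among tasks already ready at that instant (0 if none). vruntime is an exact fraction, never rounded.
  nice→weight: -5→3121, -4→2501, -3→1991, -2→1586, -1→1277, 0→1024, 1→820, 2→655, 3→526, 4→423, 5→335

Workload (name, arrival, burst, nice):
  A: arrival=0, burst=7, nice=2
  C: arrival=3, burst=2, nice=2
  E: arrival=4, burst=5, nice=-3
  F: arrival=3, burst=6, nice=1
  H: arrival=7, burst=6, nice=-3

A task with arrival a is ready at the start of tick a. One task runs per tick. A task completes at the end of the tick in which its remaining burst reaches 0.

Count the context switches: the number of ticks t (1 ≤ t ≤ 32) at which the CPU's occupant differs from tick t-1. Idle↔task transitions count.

context switches = 21

t=0: vr[A=0] → run A
t=1: vr[A=1024/655] → run A
t=2: vr[A=2048/655] → run A
t=3: vr[A=3072/655 C=3072/655 F=3072/655] → run A
t=4: vr[A=4096/655 C=3072/655 E=3072/655 F=3072/655] → run C
t=5: vr[A=4096/655 C=4096/655 E=3072/655 F=3072/655] → run E
t=6: vr[A=4096/655 C=4096/655 E=6787072/1304105 F=3072/655] → run F
t=7: vr[A=4096/655 C=4096/655 E=6787072/1304105 F=159488/26855 H=6787072/1304105] → run E
t=8: vr[A=4096/655 C=4096/655 E=7457792/1304105 F=159488/26855 H=6787072/1304105] → run H
t=9: vr[A=4096/655 C=4096/655 E=7457792/1304105 F=159488/26855 H=7457792/1304105] → run E
t=10: vr[A=4096/655 C=4096/655 E=8128512/1304105 F=159488/26855 H=7457792/1304105] → run H
t=11: vr[A=4096/655 C=4096/655 E=8128512/1304105 F=159488/26855 H=8128512/1304105] → run F
t=12: vr[A=4096/655 C=4096/655 E=8128512/1304105 F=193024/26855 H=8128512/1304105] → run E
t=13: vr[A=4096/655 C=4096/655 E=8799232/1304105 F=193024/26855 H=8128512/1304105] → run H
t=14: vr[A=4096/655 C=4096/655 E=8799232/1304105 F=193024/26855 H=8799232/1304105] → run A
t=15: vr[A=1024/131 C=4096/655 E=8799232/1304105 F=193024/26855 H=8799232/1304105] → run C
t=16: vr[A=1024/131 E=8799232/1304105 F=193024/26855 H=8799232/1304105] → run E
t=17: vr[A=1024/131 F=193024/26855 H=8799232/1304105] → run H
t=18: vr[A=1024/131 F=193024/26855 H=9469952/1304105] → run F
t=19: vr[A=1024/131 F=45312/5371 H=9469952/1304105] → run H
t=20: vr[A=1024/131 F=45312/5371 H=10140672/1304105] → run H
t=21: vr[A=1024/131 F=45312/5371] → run A
t=22: vr[A=6144/655 F=45312/5371] → run F
t=23: vr[A=6144/655 F=260096/26855] → run A
t=24: vr[F=260096/26855] → run F
t=25: vr[F=293632/26855] → run F
t=26: (idle)
t=27: (idle)
t=28: (idle)
t=29: (idle)
t=30: (idle)
t=31: (idle)
t=32: (idle)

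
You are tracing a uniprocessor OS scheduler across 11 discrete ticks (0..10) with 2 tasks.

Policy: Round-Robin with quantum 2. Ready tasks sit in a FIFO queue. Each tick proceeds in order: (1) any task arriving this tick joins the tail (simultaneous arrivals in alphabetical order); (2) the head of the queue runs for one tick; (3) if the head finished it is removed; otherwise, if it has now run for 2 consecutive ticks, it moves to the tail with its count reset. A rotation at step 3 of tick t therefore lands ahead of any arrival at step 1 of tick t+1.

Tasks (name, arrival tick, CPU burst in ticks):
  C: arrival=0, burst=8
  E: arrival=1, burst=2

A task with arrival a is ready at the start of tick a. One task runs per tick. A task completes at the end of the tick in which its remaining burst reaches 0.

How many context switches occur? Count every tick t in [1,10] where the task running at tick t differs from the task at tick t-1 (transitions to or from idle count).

t=0: queue=[C] q_used=0 → run C
t=1: queue=[C,E] q_used=1 → run C
t=2: queue=[E,C] q_used=0 → run E
t=3: queue=[E,C] q_used=1 → run E
t=4: queue=[C] q_used=0 → run C
t=5: queue=[C] q_used=1 → run C
t=6: queue=[C] q_used=0 → run C
t=7: queue=[C] q_used=1 → run C
t=8: queue=[C] q_used=0 → run C
t=9: queue=[C] q_used=1 → run C
t=10: (idle)

context switches = 3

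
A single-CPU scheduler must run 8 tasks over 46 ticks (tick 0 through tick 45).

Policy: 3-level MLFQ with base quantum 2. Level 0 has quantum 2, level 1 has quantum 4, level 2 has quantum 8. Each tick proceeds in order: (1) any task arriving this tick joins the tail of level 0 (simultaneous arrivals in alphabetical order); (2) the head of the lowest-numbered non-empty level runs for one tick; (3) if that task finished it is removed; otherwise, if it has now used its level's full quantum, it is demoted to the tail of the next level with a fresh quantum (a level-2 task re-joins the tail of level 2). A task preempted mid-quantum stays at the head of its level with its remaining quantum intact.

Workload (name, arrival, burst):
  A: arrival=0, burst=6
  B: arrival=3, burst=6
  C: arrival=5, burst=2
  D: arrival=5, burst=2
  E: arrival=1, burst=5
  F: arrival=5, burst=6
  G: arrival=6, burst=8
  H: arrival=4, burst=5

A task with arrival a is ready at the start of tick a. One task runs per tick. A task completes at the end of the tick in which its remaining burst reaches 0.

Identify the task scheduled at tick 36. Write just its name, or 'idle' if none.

running at tick 36 = G

t=0: L0/L1/L2 = A/-/- → run A
t=1: L0/L1/L2 = AE/-/- → run A
t=2: L0/L1/L2 = E/A/- → run E
t=3: L0/L1/L2 = EB/A/- → run E
t=4: L0/L1/L2 = BH/AE/- → run B
t=5: L0/L1/L2 = BHCDF/AE/- → run B
t=6: L0/L1/L2 = HCDFG/AEB/- → run H
t=7: L0/L1/L2 = HCDFG/AEB/- → run H
t=8: L0/L1/L2 = CDFG/AEBH/- → run C
t=9: L0/L1/L2 = CDFG/AEBH/- → run C
t=10: L0/L1/L2 = DFG/AEBH/- → run D
t=11: L0/L1/L2 = DFG/AEBH/- → run D
t=12: L0/L1/L2 = FG/AEBH/- → run F
t=13: L0/L1/L2 = FG/AEBH/- → run F
t=14: L0/L1/L2 = G/AEBHF/- → run G
t=15: L0/L1/L2 = G/AEBHF/- → run G
t=16: L0/L1/L2 = -/AEBHFG/- → run A
t=17: L0/L1/L2 = -/AEBHFG/- → run A
t=18: L0/L1/L2 = -/AEBHFG/- → run A
t=19: L0/L1/L2 = -/AEBHFG/- → run A
t=20: L0/L1/L2 = -/EBHFG/- → run E
t=21: L0/L1/L2 = -/EBHFG/- → run E
t=22: L0/L1/L2 = -/EBHFG/- → run E
t=23: L0/L1/L2 = -/BHFG/- → run B
t=24: L0/L1/L2 = -/BHFG/- → run B
t=25: L0/L1/L2 = -/BHFG/- → run B
t=26: L0/L1/L2 = -/BHFG/- → run B
t=27: L0/L1/L2 = -/HFG/- → run H
t=28: L0/L1/L2 = -/HFG/- → run H
t=29: L0/L1/L2 = -/HFG/- → run H
t=30: L0/L1/L2 = -/FG/- → run F
t=31: L0/L1/L2 = -/FG/- → run F
t=32: L0/L1/L2 = -/FG/- → run F
t=33: L0/L1/L2 = -/FG/- → run F
t=34: L0/L1/L2 = -/G/- → run G
t=35: L0/L1/L2 = -/G/- → run G
t=36: L0/L1/L2 = -/G/- → run G
t=37: L0/L1/L2 = -/G/- → run G
t=38: L0/L1/L2 = -/-/G → run G
t=39: L0/L1/L2 = -/-/G → run G
t=40: (idle)
t=41: (idle)
t=42: (idle)
t=43: (idle)
t=44: (idle)
t=45: (idle)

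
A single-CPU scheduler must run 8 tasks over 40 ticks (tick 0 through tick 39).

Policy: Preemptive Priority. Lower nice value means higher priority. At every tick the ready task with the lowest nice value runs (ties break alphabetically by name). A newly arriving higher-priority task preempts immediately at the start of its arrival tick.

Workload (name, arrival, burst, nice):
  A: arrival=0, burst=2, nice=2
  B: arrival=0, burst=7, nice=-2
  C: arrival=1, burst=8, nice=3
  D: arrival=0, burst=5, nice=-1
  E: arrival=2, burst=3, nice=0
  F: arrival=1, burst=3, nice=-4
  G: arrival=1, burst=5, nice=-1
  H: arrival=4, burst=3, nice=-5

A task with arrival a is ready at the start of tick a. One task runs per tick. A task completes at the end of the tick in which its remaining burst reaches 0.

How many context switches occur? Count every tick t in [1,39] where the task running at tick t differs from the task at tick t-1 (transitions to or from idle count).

context switches = 9

t=0: ready={A,B,D} → run B
t=1: ready={A,B,C,D,F,G} → run F
t=2: ready={A,B,C,D,E,F,G} → run F
t=3: ready={A,B,C,D,E,F,G} → run F
t=4: ready={A,B,C,D,E,G,H} → run H
t=5: ready={A,B,C,D,E,G,H} → run H
t=6: ready={A,B,C,D,E,G,H} → run H
t=7: ready={A,B,C,D,E,G} → run B
t=8: ready={A,B,C,D,E,G} → run B
t=9: ready={A,B,C,D,E,G} → run B
t=10: ready={A,B,C,D,E,G} → run B
t=11: ready={A,B,C,D,E,G} → run B
t=12: ready={A,B,C,D,E,G} → run B
t=13: ready={A,C,D,E,G} → run D
t=14: ready={A,C,D,E,G} → run D
t=15: ready={A,C,D,E,G} → run D
t=16: ready={A,C,D,E,G} → run D
t=17: ready={A,C,D,E,G} → run D
t=18: ready={A,C,E,G} → run G
t=19: ready={A,C,E,G} → run G
t=20: ready={A,C,E,G} → run G
t=21: ready={A,C,E,G} → run G
t=22: ready={A,C,E,G} → run G
t=23: ready={A,C,E} → run E
t=24: ready={A,C,E} → run E
t=25: ready={A,C,E} → run E
t=26: ready={A,C} → run A
t=27: ready={A,C} → run A
t=28: ready={C} → run C
t=29: ready={C} → run C
t=30: ready={C} → run C
t=31: ready={C} → run C
t=32: ready={C} → run C
t=33: ready={C} → run C
t=34: ready={C} → run C
t=35: ready={C} → run C
t=36: (idle)
t=37: (idle)
t=38: (idle)
t=39: (idle)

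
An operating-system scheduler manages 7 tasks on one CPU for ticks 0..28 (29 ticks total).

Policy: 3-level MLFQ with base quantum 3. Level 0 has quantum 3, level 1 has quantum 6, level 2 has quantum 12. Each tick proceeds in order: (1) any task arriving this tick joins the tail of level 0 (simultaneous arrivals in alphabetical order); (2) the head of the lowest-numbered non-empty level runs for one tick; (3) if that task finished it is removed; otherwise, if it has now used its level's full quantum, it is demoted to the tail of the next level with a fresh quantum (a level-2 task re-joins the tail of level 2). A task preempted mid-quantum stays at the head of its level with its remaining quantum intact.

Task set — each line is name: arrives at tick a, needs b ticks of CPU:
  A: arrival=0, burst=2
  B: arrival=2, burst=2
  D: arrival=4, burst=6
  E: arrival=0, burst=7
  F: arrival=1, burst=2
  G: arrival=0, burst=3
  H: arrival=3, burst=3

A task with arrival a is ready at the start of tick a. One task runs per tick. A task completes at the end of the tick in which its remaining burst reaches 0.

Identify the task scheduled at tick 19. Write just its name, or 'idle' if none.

running at tick 19 = E

t=0: L0/L1/L2 = AEG/-/- → run A
t=1: L0/L1/L2 = AEGF/-/- → run A
t=2: L0/L1/L2 = EGFB/-/- → run E
t=3: L0/L1/L2 = EGFBH/-/- → run E
t=4: L0/L1/L2 = EGFBHD/-/- → run E
t=5: L0/L1/L2 = GFBHD/E/- → run G
t=6: L0/L1/L2 = GFBHD/E/- → run G
t=7: L0/L1/L2 = GFBHD/E/- → run G
t=8: L0/L1/L2 = FBHD/E/- → run F
t=9: L0/L1/L2 = FBHD/E/- → run F
t=10: L0/L1/L2 = BHD/E/- → run B
t=11: L0/L1/L2 = BHD/E/- → run B
t=12: L0/L1/L2 = HD/E/- → run H
t=13: L0/L1/L2 = HD/E/- → run H
t=14: L0/L1/L2 = HD/E/- → run H
t=15: L0/L1/L2 = D/E/- → run D
t=16: L0/L1/L2 = D/E/- → run D
t=17: L0/L1/L2 = D/E/- → run D
t=18: L0/L1/L2 = -/ED/- → run E
t=19: L0/L1/L2 = -/ED/- → run E
t=20: L0/L1/L2 = -/ED/- → run E
t=21: L0/L1/L2 = -/ED/- → run E
t=22: L0/L1/L2 = -/D/- → run D
t=23: L0/L1/L2 = -/D/- → run D
t=24: L0/L1/L2 = -/D/- → run D
t=25: (idle)
t=26: (idle)
t=27: (idle)
t=28: (idle)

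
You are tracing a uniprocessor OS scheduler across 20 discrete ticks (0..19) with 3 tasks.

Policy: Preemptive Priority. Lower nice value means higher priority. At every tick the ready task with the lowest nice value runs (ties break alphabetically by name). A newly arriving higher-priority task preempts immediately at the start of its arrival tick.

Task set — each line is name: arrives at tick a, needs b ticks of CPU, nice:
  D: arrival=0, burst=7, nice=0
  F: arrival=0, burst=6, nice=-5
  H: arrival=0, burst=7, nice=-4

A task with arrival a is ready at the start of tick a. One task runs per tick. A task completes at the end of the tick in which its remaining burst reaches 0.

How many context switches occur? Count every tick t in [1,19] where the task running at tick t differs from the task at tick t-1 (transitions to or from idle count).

t=0: ready={D,F,H} → run F
t=1: ready={D,F,H} → run F
t=2: ready={D,F,H} → run F
t=3: ready={D,F,H} → run F
t=4: ready={D,F,H} → run F
t=5: ready={D,F,H} → run F
t=6: ready={D,H} → run H
t=7: ready={D,H} → run H
t=8: ready={D,H} → run H
t=9: ready={D,H} → run H
t=10: ready={D,H} → run H
t=11: ready={D,H} → run H
t=12: ready={D,H} → run H
t=13: ready={D} → run D
t=14: ready={D} → run D
t=15: ready={D} → run D
t=16: ready={D} → run D
t=17: ready={D} → run D
t=18: ready={D} → run D
t=19: ready={D} → run D

context switches = 2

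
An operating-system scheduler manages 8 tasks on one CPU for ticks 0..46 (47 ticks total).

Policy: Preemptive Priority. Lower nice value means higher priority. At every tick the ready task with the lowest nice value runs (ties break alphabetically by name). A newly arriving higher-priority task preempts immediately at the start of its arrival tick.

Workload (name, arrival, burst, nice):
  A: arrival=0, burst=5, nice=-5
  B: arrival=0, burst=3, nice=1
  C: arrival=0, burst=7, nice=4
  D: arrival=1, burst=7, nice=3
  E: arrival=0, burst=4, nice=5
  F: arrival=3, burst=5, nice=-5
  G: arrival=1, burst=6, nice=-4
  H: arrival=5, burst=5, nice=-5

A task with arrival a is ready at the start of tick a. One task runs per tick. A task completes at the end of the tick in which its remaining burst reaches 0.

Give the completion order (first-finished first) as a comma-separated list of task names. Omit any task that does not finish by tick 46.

completion order = A, F, H, G, B, D, C, E

t=0: ready={A,B,C,E} → run A
t=1: ready={A,B,C,D,E,G} → run A
t=2: ready={A,B,C,D,E,G} → run A
t=3: ready={A,B,C,D,E,F,G} → run A
t=4: ready={A,B,C,D,E,F,G} → run A
t=5: ready={B,C,D,E,F,G,H} → run F
t=6: ready={B,C,D,E,F,G,H} → run F
t=7: ready={B,C,D,E,F,G,H} → run F
t=8: ready={B,C,D,E,F,G,H} → run F
t=9: ready={B,C,D,E,F,G,H} → run F
t=10: ready={B,C,D,E,G,H} → run H
t=11: ready={B,C,D,E,G,H} → run H
t=12: ready={B,C,D,E,G,H} → run H
t=13: ready={B,C,D,E,G,H} → run H
t=14: ready={B,C,D,E,G,H} → run H
t=15: ready={B,C,D,E,G} → run G
t=16: ready={B,C,D,E,G} → run G
t=17: ready={B,C,D,E,G} → run G
t=18: ready={B,C,D,E,G} → run G
t=19: ready={B,C,D,E,G} → run G
t=20: ready={B,C,D,E,G} → run G
t=21: ready={B,C,D,E} → run B
t=22: ready={B,C,D,E} → run B
t=23: ready={B,C,D,E} → run B
t=24: ready={C,D,E} → run D
t=25: ready={C,D,E} → run D
t=26: ready={C,D,E} → run D
t=27: ready={C,D,E} → run D
t=28: ready={C,D,E} → run D
t=29: ready={C,D,E} → run D
t=30: ready={C,D,E} → run D
t=31: ready={C,E} → run C
t=32: ready={C,E} → run C
t=33: ready={C,E} → run C
t=34: ready={C,E} → run C
t=35: ready={C,E} → run C
t=36: ready={C,E} → run C
t=37: ready={C,E} → run C
t=38: ready={E} → run E
t=39: ready={E} → run E
t=40: ready={E} → run E
t=41: ready={E} → run E
t=42: (idle)
t=43: (idle)
t=44: (idle)
t=45: (idle)
t=46: (idle)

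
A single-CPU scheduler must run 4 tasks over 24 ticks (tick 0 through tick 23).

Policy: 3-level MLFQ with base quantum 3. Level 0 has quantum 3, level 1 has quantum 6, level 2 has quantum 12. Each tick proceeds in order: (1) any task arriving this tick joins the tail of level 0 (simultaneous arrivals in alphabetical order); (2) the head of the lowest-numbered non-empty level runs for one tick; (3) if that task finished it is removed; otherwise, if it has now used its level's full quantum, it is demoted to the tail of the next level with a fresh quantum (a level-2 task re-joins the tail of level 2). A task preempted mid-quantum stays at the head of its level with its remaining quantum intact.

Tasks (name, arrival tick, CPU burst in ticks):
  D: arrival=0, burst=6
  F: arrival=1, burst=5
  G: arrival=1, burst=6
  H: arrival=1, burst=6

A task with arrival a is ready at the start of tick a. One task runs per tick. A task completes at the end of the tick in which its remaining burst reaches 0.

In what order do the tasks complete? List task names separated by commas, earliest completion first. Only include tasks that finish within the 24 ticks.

t=0: L0/L1/L2 = D/-/- → run D
t=1: L0/L1/L2 = DFGH/-/- → run D
t=2: L0/L1/L2 = DFGH/-/- → run D
t=3: L0/L1/L2 = FGH/D/- → run F
t=4: L0/L1/L2 = FGH/D/- → run F
t=5: L0/L1/L2 = FGH/D/- → run F
t=6: L0/L1/L2 = GH/DF/- → run G
t=7: L0/L1/L2 = GH/DF/- → run G
t=8: L0/L1/L2 = GH/DF/- → run G
t=9: L0/L1/L2 = H/DFG/- → run H
t=10: L0/L1/L2 = H/DFG/- → run H
t=11: L0/L1/L2 = H/DFG/- → run H
t=12: L0/L1/L2 = -/DFGH/- → run D
t=13: L0/L1/L2 = -/DFGH/- → run D
t=14: L0/L1/L2 = -/DFGH/- → run D
t=15: L0/L1/L2 = -/FGH/- → run F
t=16: L0/L1/L2 = -/FGH/- → run F
t=17: L0/L1/L2 = -/GH/- → run G
t=18: L0/L1/L2 = -/GH/- → run G
t=19: L0/L1/L2 = -/GH/- → run G
t=20: L0/L1/L2 = -/H/- → run H
t=21: L0/L1/L2 = -/H/- → run H
t=22: L0/L1/L2 = -/H/- → run H
t=23: (idle)

completion order = D, F, G, H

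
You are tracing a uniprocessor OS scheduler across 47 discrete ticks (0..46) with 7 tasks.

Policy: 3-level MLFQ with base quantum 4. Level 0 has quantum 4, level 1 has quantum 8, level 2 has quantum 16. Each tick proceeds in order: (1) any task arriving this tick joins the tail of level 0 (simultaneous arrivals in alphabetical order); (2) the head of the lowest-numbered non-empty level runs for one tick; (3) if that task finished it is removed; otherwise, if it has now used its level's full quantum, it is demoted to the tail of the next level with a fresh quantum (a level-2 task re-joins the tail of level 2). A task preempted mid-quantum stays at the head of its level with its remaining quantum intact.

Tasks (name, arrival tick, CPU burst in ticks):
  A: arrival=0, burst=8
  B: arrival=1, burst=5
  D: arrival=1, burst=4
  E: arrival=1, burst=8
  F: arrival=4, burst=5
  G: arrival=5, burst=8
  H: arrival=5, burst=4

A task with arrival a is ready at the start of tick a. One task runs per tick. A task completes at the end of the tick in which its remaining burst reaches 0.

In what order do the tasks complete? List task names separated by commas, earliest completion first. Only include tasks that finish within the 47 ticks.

t=0: L0/L1/L2 = A/-/- → run A
t=1: L0/L1/L2 = ABDE/-/- → run A
t=2: L0/L1/L2 = ABDE/-/- → run A
t=3: L0/L1/L2 = ABDE/-/- → run A
t=4: L0/L1/L2 = BDEF/A/- → run B
t=5: L0/L1/L2 = BDEFGH/A/- → run B
t=6: L0/L1/L2 = BDEFGH/A/- → run B
t=7: L0/L1/L2 = BDEFGH/A/- → run B
t=8: L0/L1/L2 = DEFGH/AB/- → run D
t=9: L0/L1/L2 = DEFGH/AB/- → run D
t=10: L0/L1/L2 = DEFGH/AB/- → run D
t=11: L0/L1/L2 = DEFGH/AB/- → run D
t=12: L0/L1/L2 = EFGH/AB/- → run E
t=13: L0/L1/L2 = EFGH/AB/- → run E
t=14: L0/L1/L2 = EFGH/AB/- → run E
t=15: L0/L1/L2 = EFGH/AB/- → run E
t=16: L0/L1/L2 = FGH/ABE/- → run F
t=17: L0/L1/L2 = FGH/ABE/- → run F
t=18: L0/L1/L2 = FGH/ABE/- → run F
t=19: L0/L1/L2 = FGH/ABE/- → run F
t=20: L0/L1/L2 = GH/ABEF/- → run G
t=21: L0/L1/L2 = GH/ABEF/- → run G
t=22: L0/L1/L2 = GH/ABEF/- → run G
t=23: L0/L1/L2 = GH/ABEF/- → run G
t=24: L0/L1/L2 = H/ABEFG/- → run H
t=25: L0/L1/L2 = H/ABEFG/- → run H
t=26: L0/L1/L2 = H/ABEFG/- → run H
t=27: L0/L1/L2 = H/ABEFG/- → run H
t=28: L0/L1/L2 = -/ABEFG/- → run A
t=29: L0/L1/L2 = -/ABEFG/- → run A
t=30: L0/L1/L2 = -/ABEFG/- → run A
t=31: L0/L1/L2 = -/ABEFG/- → run A
t=32: L0/L1/L2 = -/BEFG/- → run B
t=33: L0/L1/L2 = -/EFG/- → run E
t=34: L0/L1/L2 = -/EFG/- → run E
t=35: L0/L1/L2 = -/EFG/- → run E
t=36: L0/L1/L2 = -/EFG/- → run E
t=37: L0/L1/L2 = -/FG/- → run F
t=38: L0/L1/L2 = -/G/- → run G
t=39: L0/L1/L2 = -/G/- → run G
t=40: L0/L1/L2 = -/G/- → run G
t=41: L0/L1/L2 = -/G/- → run G
t=42: (idle)
t=43: (idle)
t=44: (idle)
t=45: (idle)
t=46: (idle)

completion order = D, H, A, B, E, F, G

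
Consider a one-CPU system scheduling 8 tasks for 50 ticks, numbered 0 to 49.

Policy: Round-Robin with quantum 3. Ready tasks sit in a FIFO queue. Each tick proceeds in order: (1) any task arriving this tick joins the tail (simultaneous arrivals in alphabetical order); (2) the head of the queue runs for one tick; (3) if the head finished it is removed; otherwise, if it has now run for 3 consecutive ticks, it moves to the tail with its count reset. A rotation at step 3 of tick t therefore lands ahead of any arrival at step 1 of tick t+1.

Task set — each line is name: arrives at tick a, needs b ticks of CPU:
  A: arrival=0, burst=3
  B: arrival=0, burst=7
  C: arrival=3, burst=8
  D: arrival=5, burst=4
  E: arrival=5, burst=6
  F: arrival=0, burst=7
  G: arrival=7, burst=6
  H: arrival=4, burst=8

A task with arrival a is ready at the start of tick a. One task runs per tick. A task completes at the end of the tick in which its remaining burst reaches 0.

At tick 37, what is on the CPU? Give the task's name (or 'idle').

t=0: queue=[A,B,F] q_used=0 → run A
t=1: queue=[A,B,F] q_used=1 → run A
t=2: queue=[A,B,F] q_used=2 → run A
t=3: queue=[B,F,C] q_used=0 → run B
t=4: queue=[B,F,C,H] q_used=1 → run B
t=5: queue=[B,F,C,H,D,E] q_used=2 → run B
t=6: queue=[F,C,H,D,E,B] q_used=0 → run F
t=7: queue=[F,C,H,D,E,B,G] q_used=1 → run F
t=8: queue=[F,C,H,D,E,B,G] q_used=2 → run F
t=9: queue=[C,H,D,E,B,G,F] q_used=0 → run C
t=10: queue=[C,H,D,E,B,G,F] q_used=1 → run C
t=11: queue=[C,H,D,E,B,G,F] q_used=2 → run C
t=12: queue=[H,D,E,B,G,F,C] q_used=0 → run H
t=13: queue=[H,D,E,B,G,F,C] q_used=1 → run H
t=14: queue=[H,D,E,B,G,F,C] q_used=2 → run H
t=15: queue=[D,E,B,G,F,C,H] q_used=0 → run D
t=16: queue=[D,E,B,G,F,C,H] q_used=1 → run D
t=17: queue=[D,E,B,G,F,C,H] q_used=2 → run D
t=18: queue=[E,B,G,F,C,H,D] q_used=0 → run E
t=19: queue=[E,B,G,F,C,H,D] q_used=1 → run E
t=20: queue=[E,B,G,F,C,H,D] q_used=2 → run E
t=21: queue=[B,G,F,C,H,D,E] q_used=0 → run B
t=22: queue=[B,G,F,C,H,D,E] q_used=1 → run B
t=23: queue=[B,G,F,C,H,D,E] q_used=2 → run B
t=24: queue=[G,F,C,H,D,E,B] q_used=0 → run G
t=25: queue=[G,F,C,H,D,E,B] q_used=1 → run G
t=26: queue=[G,F,C,H,D,E,B] q_used=2 → run G
t=27: queue=[F,C,H,D,E,B,G] q_used=0 → run F
t=28: queue=[F,C,H,D,E,B,G] q_used=1 → run F
t=29: queue=[F,C,H,D,E,B,G] q_used=2 → run F
t=30: queue=[C,H,D,E,B,G,F] q_used=0 → run C
t=31: queue=[C,H,D,E,B,G,F] q_used=1 → run C
t=32: queue=[C,H,D,E,B,G,F] q_used=2 → run C
t=33: queue=[H,D,E,B,G,F,C] q_used=0 → run H
t=34: queue=[H,D,E,B,G,F,C] q_used=1 → run H
t=35: queue=[H,D,E,B,G,F,C] q_used=2 → run H
t=36: queue=[D,E,B,G,F,C,H] q_used=0 → run D
t=37: queue=[E,B,G,F,C,H] q_used=0 → run E
t=38: queue=[E,B,G,F,C,H] q_used=1 → run E
t=39: queue=[E,B,G,F,C,H] q_used=2 → run E
t=40: queue=[B,G,F,C,H] q_used=0 → run B
t=41: queue=[G,F,C,H] q_used=0 → run G
t=42: queue=[G,F,C,H] q_used=1 → run G
t=43: queue=[G,F,C,H] q_used=2 → run G
t=44: queue=[F,C,H] q_used=0 → run F
t=45: queue=[C,H] q_used=0 → run C
t=46: queue=[C,H] q_used=1 → run C
t=47: queue=[H] q_used=0 → run H
t=48: queue=[H] q_used=1 → run H
t=49: (idle)

running at tick 37 = E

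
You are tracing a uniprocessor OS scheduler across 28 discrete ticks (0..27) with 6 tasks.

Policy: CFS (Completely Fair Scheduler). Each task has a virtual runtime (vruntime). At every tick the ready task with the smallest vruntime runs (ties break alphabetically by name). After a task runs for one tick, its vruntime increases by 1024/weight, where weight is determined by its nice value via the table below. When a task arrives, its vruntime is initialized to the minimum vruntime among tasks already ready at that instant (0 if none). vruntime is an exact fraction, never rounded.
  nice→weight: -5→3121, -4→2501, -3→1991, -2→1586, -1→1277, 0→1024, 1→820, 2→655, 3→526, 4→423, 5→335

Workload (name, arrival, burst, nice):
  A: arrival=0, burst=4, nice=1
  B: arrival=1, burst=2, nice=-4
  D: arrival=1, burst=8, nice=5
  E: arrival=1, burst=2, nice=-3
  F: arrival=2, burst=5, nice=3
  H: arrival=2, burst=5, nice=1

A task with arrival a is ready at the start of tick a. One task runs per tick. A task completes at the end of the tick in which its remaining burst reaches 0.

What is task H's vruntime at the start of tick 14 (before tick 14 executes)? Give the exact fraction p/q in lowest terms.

t=0: vr[A=0] → run A
t=1: vr[A=256/205 B=256/205 D=256/205 E=256/205] → run A
t=2: vr[A=512/205 B=256/205 D=256/205 E=256/205 F=256/205 H=256/205] → run B
t=3: vr[A=512/205 B=20736/12505 D=256/205 E=256/205 F=256/205 H=256/205] → run D
t=4: vr[A=512/205 B=20736/12505 D=59136/13735 E=256/205 F=256/205 H=256/205] → run E
t=5: vr[A=512/205 B=20736/12505 D=59136/13735 E=719616/408155 F=256/205 H=256/205] → run F
t=6: vr[A=512/205 B=20736/12505 D=59136/13735 E=719616/408155 F=172288/53915 H=256/205] → run H
t=7: vr[A=512/205 B=20736/12505 D=59136/13735 E=719616/408155 F=172288/53915 H=512/205] → run B
t=8: vr[A=512/205 D=59136/13735 E=719616/408155 F=172288/53915 H=512/205] → run E
t=9: vr[A=512/205 D=59136/13735 F=172288/53915 H=512/205] → run A
t=10: vr[A=768/205 D=59136/13735 F=172288/53915 H=512/205] → run H
t=11: vr[A=768/205 D=59136/13735 F=172288/53915 H=768/205] → run F
t=12: vr[A=768/205 D=59136/13735 F=277248/53915 H=768/205] → run A
t=13: vr[D=59136/13735 F=277248/53915 H=768/205] → run H
t=14: vr[D=59136/13735 F=277248/53915 H=1024/205] → run D
t=15: vr[D=20224/2747 F=277248/53915 H=1024/205] → run H
t=16: vr[D=20224/2747 F=277248/53915 H=256/41] → run F
t=17: vr[D=20224/2747 F=382208/53915 H=256/41] → run H
t=18: vr[D=20224/2747 F=382208/53915] → run F
t=19: vr[D=20224/2747 F=487168/53915] → run D
t=20: vr[D=143104/13735 F=487168/53915] → run F
t=21: vr[D=143104/13735] → run D
t=22: vr[D=185088/13735] → run D
t=23: vr[D=227072/13735] → run D
t=24: vr[D=269056/13735] → run D
t=25: vr[D=62208/2747] → run D
t=26: (idle)
t=27: (idle)

vruntime(H, start of tick 14) = 1024/205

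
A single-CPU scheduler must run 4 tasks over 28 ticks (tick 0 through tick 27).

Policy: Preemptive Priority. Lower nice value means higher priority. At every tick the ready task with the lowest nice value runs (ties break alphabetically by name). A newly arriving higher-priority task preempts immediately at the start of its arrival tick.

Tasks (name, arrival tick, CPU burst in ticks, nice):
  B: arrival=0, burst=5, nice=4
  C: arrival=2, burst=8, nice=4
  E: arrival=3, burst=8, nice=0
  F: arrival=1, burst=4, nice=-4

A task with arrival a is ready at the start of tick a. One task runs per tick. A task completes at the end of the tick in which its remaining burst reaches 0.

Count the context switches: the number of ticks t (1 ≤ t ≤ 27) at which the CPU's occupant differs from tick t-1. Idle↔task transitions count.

context switches = 5

t=0: ready={B} → run B
t=1: ready={B,F} → run F
t=2: ready={B,C,F} → run F
t=3: ready={B,C,E,F} → run F
t=4: ready={B,C,E,F} → run F
t=5: ready={B,C,E} → run E
t=6: ready={B,C,E} → run E
t=7: ready={B,C,E} → run E
t=8: ready={B,C,E} → run E
t=9: ready={B,C,E} → run E
t=10: ready={B,C,E} → run E
t=11: ready={B,C,E} → run E
t=12: ready={B,C,E} → run E
t=13: ready={B,C} → run B
t=14: ready={B,C} → run B
t=15: ready={B,C} → run B
t=16: ready={B,C} → run B
t=17: ready={C} → run C
t=18: ready={C} → run C
t=19: ready={C} → run C
t=20: ready={C} → run C
t=21: ready={C} → run C
t=22: ready={C} → run C
t=23: ready={C} → run C
t=24: ready={C} → run C
t=25: (idle)
t=26: (idle)
t=27: (idle)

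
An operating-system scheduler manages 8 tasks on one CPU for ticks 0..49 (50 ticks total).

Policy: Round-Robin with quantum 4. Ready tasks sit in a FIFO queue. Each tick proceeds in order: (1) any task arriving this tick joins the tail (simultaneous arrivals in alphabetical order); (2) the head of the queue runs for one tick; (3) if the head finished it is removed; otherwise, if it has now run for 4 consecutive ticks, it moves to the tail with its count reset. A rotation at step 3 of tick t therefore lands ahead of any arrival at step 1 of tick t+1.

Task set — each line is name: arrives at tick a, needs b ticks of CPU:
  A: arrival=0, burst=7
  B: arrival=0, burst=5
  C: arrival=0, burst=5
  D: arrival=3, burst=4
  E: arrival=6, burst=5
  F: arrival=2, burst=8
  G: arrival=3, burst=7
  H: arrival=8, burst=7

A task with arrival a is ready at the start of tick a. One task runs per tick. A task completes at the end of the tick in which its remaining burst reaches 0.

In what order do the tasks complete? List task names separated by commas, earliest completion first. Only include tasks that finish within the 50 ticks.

t=0: queue=[A,B,C] q_used=0 → run A
t=1: queue=[A,B,C] q_used=1 → run A
t=2: queue=[A,B,C,F] q_used=2 → run A
t=3: queue=[A,B,C,F,D,G] q_used=3 → run A
t=4: queue=[B,C,F,D,G,A] q_used=0 → run B
t=5: queue=[B,C,F,D,G,A] q_used=1 → run B
t=6: queue=[B,C,F,D,G,A,E] q_used=2 → run B
t=7: queue=[B,C,F,D,G,A,E] q_used=3 → run B
t=8: queue=[C,F,D,G,A,E,B,H] q_used=0 → run C
t=9: queue=[C,F,D,G,A,E,B,H] q_used=1 → run C
t=10: queue=[C,F,D,G,A,E,B,H] q_used=2 → run C
t=11: queue=[C,F,D,G,A,E,B,H] q_used=3 → run C
t=12: queue=[F,D,G,A,E,B,H,C] q_used=0 → run F
t=13: queue=[F,D,G,A,E,B,H,C] q_used=1 → run F
t=14: queue=[F,D,G,A,E,B,H,C] q_used=2 → run F
t=15: queue=[F,D,G,A,E,B,H,C] q_used=3 → run F
t=16: queue=[D,G,A,E,B,H,C,F] q_used=0 → run D
t=17: queue=[D,G,A,E,B,H,C,F] q_used=1 → run D
t=18: queue=[D,G,A,E,B,H,C,F] q_used=2 → run D
t=19: queue=[D,G,A,E,B,H,C,F] q_used=3 → run D
t=20: queue=[G,A,E,B,H,C,F] q_used=0 → run G
t=21: queue=[G,A,E,B,H,C,F] q_used=1 → run G
t=22: queue=[G,A,E,B,H,C,F] q_used=2 → run G
t=23: queue=[G,A,E,B,H,C,F] q_used=3 → run G
t=24: queue=[A,E,B,H,C,F,G] q_used=0 → run A
t=25: queue=[A,E,B,H,C,F,G] q_used=1 → run A
t=26: queue=[A,E,B,H,C,F,G] q_used=2 → run A
t=27: queue=[E,B,H,C,F,G] q_used=0 → run E
t=28: queue=[E,B,H,C,F,G] q_used=1 → run E
t=29: queue=[E,B,H,C,F,G] q_used=2 → run E
t=30: queue=[E,B,H,C,F,G] q_used=3 → run E
t=31: queue=[B,H,C,F,G,E] q_used=0 → run B
t=32: queue=[H,C,F,G,E] q_used=0 → run H
t=33: queue=[H,C,F,G,E] q_used=1 → run H
t=34: queue=[H,C,F,G,E] q_used=2 → run H
t=35: queue=[H,C,F,G,E] q_used=3 → run H
t=36: queue=[C,F,G,E,H] q_used=0 → run C
t=37: queue=[F,G,E,H] q_used=0 → run F
t=38: queue=[F,G,E,H] q_used=1 → run F
t=39: queue=[F,G,E,H] q_used=2 → run F
t=40: queue=[F,G,E,H] q_used=3 → run F
t=41: queue=[G,E,H] q_used=0 → run G
t=42: queue=[G,E,H] q_used=1 → run G
t=43: queue=[G,E,H] q_used=2 → run G
t=44: queue=[E,H] q_used=0 → run E
t=45: queue=[H] q_used=0 → run H
t=46: queue=[H] q_used=1 → run H
t=47: queue=[H] q_used=2 → run H
t=48: (idle)
t=49: (idle)

completion order = D, A, B, C, F, G, E, H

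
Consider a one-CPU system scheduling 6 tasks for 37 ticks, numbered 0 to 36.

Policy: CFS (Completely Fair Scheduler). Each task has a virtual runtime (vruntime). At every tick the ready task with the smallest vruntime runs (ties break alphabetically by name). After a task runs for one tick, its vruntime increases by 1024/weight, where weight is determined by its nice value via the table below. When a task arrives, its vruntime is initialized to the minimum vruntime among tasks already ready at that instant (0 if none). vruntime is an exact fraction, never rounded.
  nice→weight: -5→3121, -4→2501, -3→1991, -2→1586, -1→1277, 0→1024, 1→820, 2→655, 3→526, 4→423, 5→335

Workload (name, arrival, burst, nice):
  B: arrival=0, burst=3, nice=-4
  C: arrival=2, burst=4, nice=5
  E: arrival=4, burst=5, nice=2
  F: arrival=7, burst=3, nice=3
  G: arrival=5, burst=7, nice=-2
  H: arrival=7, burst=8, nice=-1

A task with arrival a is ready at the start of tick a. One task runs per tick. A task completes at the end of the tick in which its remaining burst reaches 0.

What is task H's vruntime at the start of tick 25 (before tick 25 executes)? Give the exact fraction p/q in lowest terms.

t=0: vr[B=0] → run B
t=1: vr[B=1024/2501] → run B
t=2: vr[B=2048/2501 C=2048/2501] → run B
t=3: vr[C=2048/2501] → run C
t=4: vr[C=3247104/837835 E=3247104/837835] → run C
t=5: vr[C=5808128/837835 E=3247104/837835 G=3247104/837835] → run E
t=6: vr[C=5808128/837835 E=596959232/109756385 G=3247104/837835] → run G
t=7: vr[C=5808128/837835 E=596959232/109756385 F=49244672/10891855 G=49244672/10891855 H=49244672/10891855] → run F
t=8: vr[C=5808128/837835 E=596959232/109756385 F=18527978496/2864557865 G=49244672/10891855 H=49244672/10891855] → run G
t=9: vr[C=5808128/837835 E=596959232/109756385 F=18527978496/2864557865 G=56276992/10891855 H=49244672/10891855] → run H
t=10: vr[C=5808128/837835 E=596959232/109756385 F=18527978496/2864557865 G=56276992/10891855 H=74038705664/13908898835] → run G
t=11: vr[C=5808128/837835 E=596959232/109756385 F=18527978496/2864557865 G=63309312/10891855 H=74038705664/13908898835] → run H
t=12: vr[C=5808128/837835 E=596959232/109756385 F=18527978496/2864557865 G=63309312/10891855 H=85191965184/13908898835] → run E
t=13: vr[C=5808128/837835 E=153709568/21951277 F=18527978496/2864557865 G=63309312/10891855 H=85191965184/13908898835] → run G
t=14: vr[C=5808128/837835 E=153709568/21951277 F=18527978496/2864557865 G=70341632/10891855 H=85191965184/13908898835] → run H
t=15: vr[C=5808128/837835 E=153709568/21951277 F=18527978496/2864557865 G=70341632/10891855 H=96345224704/13908898835] → run G
t=16: vr[C=5808128/837835 E=153709568/21951277 F=18527978496/2864557865 G=77373952/10891855 H=96345224704/13908898835] → run F
t=17: vr[C=5808128/837835 E=153709568/21951277 F=24104608256/2864557865 G=77373952/10891855 H=96345224704/13908898835] → run H
t=18: vr[C=5808128/837835 E=153709568/21951277 F=24104608256/2864557865 G=77373952/10891855 H=107498484224/13908898835] → run C
t=19: vr[C=8369152/837835 E=153709568/21951277 F=24104608256/2864557865 G=77373952/10891855 H=107498484224/13908898835] → run E
t=20: vr[C=8369152/837835 E=940136448/109756385 F=24104608256/2864557865 G=77373952/10891855 H=107498484224/13908898835] → run G
t=21: vr[C=8369152/837835 E=940136448/109756385 F=24104608256/2864557865 G=84406272/10891855 H=107498484224/13908898835] → run H
t=22: vr[C=8369152/837835 E=940136448/109756385 F=24104608256/2864557865 G=84406272/10891855 H=118651743744/13908898835] → run G
t=23: vr[C=8369152/837835 E=940136448/109756385 F=24104608256/2864557865 H=118651743744/13908898835] → run F
t=24: vr[C=8369152/837835 E=940136448/109756385 H=118651743744/13908898835] → run H
t=25: vr[C=8369152/837835 E=940136448/109756385 H=129805003264/13908898835] → run E
t=26: vr[C=8369152/837835 E=1111725056/109756385 H=129805003264/13908898835] → run H
t=27: vr[C=8369152/837835 E=1111725056/109756385 H=140958262784/13908898835] → run C
t=28: vr[E=1111725056/109756385 H=140958262784/13908898835] → run E
t=29: vr[H=140958262784/13908898835] → run H
t=30: (idle)
t=31: (idle)
t=32: (idle)
t=33: (idle)
t=34: (idle)
t=35: (idle)
t=36: (idle)

vruntime(H, start of tick 25) = 129805003264/13908898835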